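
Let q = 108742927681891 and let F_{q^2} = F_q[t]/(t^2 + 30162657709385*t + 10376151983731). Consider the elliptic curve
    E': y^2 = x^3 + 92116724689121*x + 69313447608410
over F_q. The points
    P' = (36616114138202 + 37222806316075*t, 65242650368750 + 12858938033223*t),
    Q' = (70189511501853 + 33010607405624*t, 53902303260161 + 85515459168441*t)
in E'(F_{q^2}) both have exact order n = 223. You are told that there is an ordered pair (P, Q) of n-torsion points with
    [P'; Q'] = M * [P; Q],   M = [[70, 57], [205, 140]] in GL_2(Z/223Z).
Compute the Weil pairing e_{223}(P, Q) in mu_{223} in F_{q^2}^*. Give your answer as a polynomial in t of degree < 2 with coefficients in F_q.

58076462371665 + 49104758364842*t

Since e_{223}(P,P)=e_{223}(Q,Q)=1 and e_{223}(Q,P)=e_{223}(P,Q)^{-1}, expanding e_{223}(70*P + 57*Q,205*P + 140*Q) leaves e(P,Q)^det(M).
Inverting 122 mod 223: 170. Thus e_{223}(P,Q) = e(P',Q')^{170}.
n = 223 = (11011111)_2 (8 bits, wt 7); accumulate f_{223,P'}(Q'+S)/f_{223,P'}(S) along the 7-step ladder.
Result: e(P',Q') = 14646860084572 + 46496639815380*t.
e_{223}(P,Q) = (14646860084572 + 46496639815380*t)^{170} = 58076462371665 + 49104758364842*t.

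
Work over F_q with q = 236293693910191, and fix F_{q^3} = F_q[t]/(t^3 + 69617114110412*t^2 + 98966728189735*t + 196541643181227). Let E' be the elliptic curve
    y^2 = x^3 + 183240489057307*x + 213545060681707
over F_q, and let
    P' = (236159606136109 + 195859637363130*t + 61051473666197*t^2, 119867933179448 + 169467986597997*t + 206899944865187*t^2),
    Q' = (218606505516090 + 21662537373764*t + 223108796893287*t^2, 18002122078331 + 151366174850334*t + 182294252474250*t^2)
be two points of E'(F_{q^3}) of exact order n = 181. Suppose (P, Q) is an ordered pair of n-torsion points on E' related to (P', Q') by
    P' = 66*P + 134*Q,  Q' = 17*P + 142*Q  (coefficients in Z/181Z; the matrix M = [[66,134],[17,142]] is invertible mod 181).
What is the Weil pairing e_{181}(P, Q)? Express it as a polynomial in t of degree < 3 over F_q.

Since e_{181}(P,P)=e_{181}(Q,Q)=1 and e_{181}(Q,P)=e_{181}(P,Q)^{-1}, expanding e_{181}(66*P + 134*Q,17*P + 142*Q) leaves e(P,Q)^det(M).
Inverting 35 mod 181: 150. Thus e_{181}(P,Q) = e(P',Q')^{150}.
Build f_{181,P'} and f_{181,Q'} via the 8-bit ladder of 181=10110101_2; evaluate at shifted divisors; quotient in F_{236293693910191^3}.
The quotient is 38492117560874 + 8156732328187*t + 135765742078267*t^2.
Finally e_{181}(P,Q) = 77475231958330 + 160630299802085*t + 84653552008888*t^2.

77475231958330 + 160630299802085*t + 84653552008888*t^2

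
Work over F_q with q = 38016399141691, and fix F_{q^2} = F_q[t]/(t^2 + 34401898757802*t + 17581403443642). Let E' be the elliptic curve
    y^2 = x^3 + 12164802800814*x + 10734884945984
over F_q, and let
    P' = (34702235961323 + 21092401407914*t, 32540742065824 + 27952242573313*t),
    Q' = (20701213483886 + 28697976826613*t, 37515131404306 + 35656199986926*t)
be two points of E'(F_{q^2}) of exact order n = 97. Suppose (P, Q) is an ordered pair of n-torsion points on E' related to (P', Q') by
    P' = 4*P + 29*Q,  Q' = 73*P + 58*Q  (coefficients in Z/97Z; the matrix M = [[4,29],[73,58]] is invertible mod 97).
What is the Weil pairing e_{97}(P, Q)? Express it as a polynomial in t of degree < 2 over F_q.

Alternating bilinearity on E[97] (values in mu_{97} in F_{38016399141691^2}) gives e(P',Q') = e(P,Q)^det(M).
So e_{97}(P,Q) = e_{97}(P',Q')^{30}, since 55*30 = 1 mod 97.
Build f_{97,P'} and f_{97,Q'} via the 7-bit ladder of 97=1100001_2; evaluate at shifted divisors; quotient in F_{38016399141691^2}.
Result: e(P',Q') = 16570587460009 + 14175249644405*t.
Thus e_{97}(P,Q) = 5413972658667 + 33008818278789*t.

5413972658667 + 33008818278789*t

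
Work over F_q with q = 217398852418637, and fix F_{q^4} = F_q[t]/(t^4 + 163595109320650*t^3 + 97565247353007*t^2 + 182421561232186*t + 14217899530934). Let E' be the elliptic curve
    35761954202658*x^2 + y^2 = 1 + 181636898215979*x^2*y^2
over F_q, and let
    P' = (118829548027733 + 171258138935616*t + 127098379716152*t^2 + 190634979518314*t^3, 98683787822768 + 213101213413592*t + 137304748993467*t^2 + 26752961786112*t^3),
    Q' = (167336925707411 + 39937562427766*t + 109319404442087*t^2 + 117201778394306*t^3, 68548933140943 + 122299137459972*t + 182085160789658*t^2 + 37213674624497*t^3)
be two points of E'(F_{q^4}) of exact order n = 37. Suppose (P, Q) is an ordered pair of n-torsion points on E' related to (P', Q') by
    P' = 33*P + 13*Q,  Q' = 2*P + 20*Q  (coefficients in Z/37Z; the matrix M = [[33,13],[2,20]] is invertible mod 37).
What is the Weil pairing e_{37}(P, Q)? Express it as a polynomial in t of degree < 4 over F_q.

189459971212621 + 105764159637735*t + 185559099894294*t^2 + 215095992297983*t^3

Since e_{37}(P,P)=e_{37}(Q,Q)=1 and e_{37}(Q,P)=e_{37}(P,Q)^{-1}, expanding e_{37}(33*P + 13*Q,2*P + 20*Q) leaves e(P,Q)^det(M).
33*20 - 13*2 = 634; reduced mod 37: det = 5, inverse 15.
Edwards->Montgomery: u=(1+y)/(1-y), v=u/x -> 136209666207128v^2=u^3+u; then x_W=17880977101329u: y^2=x^3+134285804225869*x.
Miller loop for e_{37} over F_{217398852418637^4}: bits of 37 = 100101; 5 double steps + 2 add steps, l/v at each.
Miller gives e_{37}(P',Q') = 13752555902271 + 216391432064977*t + 26246776708546*t^2 + 108311313604207*t^3 in F_{217398852418637^4}.
Hence e(P,Q) = 189459971212621 + 105764159637735*t + 185559099894294*t^2 + 215095992297983*t^3 in F_{217398852418637^4}^*.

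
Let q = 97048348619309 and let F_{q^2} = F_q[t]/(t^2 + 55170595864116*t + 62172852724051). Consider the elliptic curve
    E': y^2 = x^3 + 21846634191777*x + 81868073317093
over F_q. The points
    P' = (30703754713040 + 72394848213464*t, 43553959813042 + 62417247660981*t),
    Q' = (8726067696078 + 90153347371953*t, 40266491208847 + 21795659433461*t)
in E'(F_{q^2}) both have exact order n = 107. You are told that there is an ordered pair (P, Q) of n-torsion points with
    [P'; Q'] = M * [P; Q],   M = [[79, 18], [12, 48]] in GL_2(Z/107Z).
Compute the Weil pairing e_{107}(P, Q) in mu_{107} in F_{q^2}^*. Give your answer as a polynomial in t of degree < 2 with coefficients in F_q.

The 107-Weil pairing on E[107] over F_{97048348619309} is alternating-bilinear: e_{107}(P',Q') = e_{107}(P,Q)^det(M).
det M = 79*48 - 18*12 = 3576 = 45 (mod 107); 45^{-1} = 88 (mod 107).
Build f_{107,P'} and f_{107,Q'} via the 7-bit ladder of 107=1101011_2; evaluate at shifted divisors; quotient in F_{97048348619309^2}.
Result: e(P',Q') = 1129194222512 + 53223793756529*t.
Thus e_{107}(P,Q) = 7913303343855 + 38365643171214*t.

7913303343855 + 38365643171214*t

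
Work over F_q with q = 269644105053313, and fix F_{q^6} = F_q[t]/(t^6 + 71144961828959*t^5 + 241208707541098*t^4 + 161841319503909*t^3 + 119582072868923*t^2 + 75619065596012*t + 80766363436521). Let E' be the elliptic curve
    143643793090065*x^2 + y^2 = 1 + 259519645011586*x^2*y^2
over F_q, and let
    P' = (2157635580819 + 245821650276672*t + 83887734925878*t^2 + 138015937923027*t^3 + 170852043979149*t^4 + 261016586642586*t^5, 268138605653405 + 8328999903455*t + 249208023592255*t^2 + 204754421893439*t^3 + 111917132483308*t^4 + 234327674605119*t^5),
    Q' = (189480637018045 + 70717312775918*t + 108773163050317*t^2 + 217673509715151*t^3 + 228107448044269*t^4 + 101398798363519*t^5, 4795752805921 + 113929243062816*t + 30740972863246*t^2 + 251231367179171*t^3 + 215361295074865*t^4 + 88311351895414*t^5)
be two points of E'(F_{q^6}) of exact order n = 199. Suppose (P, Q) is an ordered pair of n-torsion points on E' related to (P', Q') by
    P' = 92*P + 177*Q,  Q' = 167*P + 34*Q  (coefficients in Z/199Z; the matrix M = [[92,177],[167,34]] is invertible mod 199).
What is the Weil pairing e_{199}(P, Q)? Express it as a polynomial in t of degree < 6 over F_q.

Since e_{199}(P,P)=e_{199}(Q,Q)=1 and e_{199}(Q,P)=e_{199}(P,Q)^{-1}, expanding e_{199}(92*P + 177*Q,167*P + 34*Q) leaves e(P,Q)^det(M).
So e_{199}(P,Q) = e_{199}(P',Q')^{94}, since 36*94 = 1 mod 199.
Map (x,y)_Ed via u=(1+y)/(1-y), v=(1+y)/((1-y)x) to Montgomery A=10553191128280,B=16846237998227; then to (a',b')=(202350775107617,203459045935955).
Build f_{199,P'} and f_{199,Q'} via the 8-bit ladder of 199=11000111_2; evaluate at shifted divisors; quotient in F_{269644105053313^6}.
So e_{199}(P',Q') = 183578356652604 + 202562017786865*t + 21686838479806*t^2 + 80113257116621*t^3 + 93979157967011*t^4 + 154082276041121*t^5.
Hence e(P,Q) = 36345884116214 + 198928334733469*t + 72948159364970*t^2 + 51568343096194*t^3 + 162755386037846*t^4 + 133027712278101*t^5 in F_{269644105053313^6}^*.

36345884116214 + 198928334733469*t + 72948159364970*t^2 + 51568343096194*t^3 + 162755386037846*t^4 + 133027712278101*t^5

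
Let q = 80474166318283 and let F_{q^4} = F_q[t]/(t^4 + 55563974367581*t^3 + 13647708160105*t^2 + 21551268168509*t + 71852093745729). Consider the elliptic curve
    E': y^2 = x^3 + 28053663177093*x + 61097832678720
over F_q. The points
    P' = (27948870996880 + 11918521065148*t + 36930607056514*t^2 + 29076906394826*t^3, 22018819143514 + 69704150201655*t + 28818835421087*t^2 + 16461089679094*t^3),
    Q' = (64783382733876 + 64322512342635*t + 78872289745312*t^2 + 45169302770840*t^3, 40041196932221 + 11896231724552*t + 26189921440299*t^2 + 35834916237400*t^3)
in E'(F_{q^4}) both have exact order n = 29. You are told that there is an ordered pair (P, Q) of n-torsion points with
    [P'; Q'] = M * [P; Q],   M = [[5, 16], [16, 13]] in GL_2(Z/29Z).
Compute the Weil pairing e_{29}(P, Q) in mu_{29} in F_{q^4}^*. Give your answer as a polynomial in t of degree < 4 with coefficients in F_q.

25893349144568 + 78347009458815*t + 66708461905346*t^2 + 62285866270493*t^3

The 29-Weil pairing on E[29] over F_{80474166318283} is alternating-bilinear: e_{29}(P',Q') = e_{29}(P,Q)^det(M).
So e_{29}(P,Q) = e_{29}(P',Q')^{17}, since 12*17 = 1 mod 29.
Miller loop for e_{29} over F_{80474166318283^4}: bits of 29 = 11101; 4 double steps + 3 add steps, l/v at each.
e_{29}(P',Q') = 77730202223851 + 17349135356203*t + 14703286460145*t^2 + 27654074704537*t^3.
(77730202223851 + 17349135356203*t + 14703286460145*t^2 + 27654074704537*t^3)^{17} mod (80474166318283,f) = 25893349144568 + 78347009458815*t + 66708461905346*t^2 + 62285866270493*t^3.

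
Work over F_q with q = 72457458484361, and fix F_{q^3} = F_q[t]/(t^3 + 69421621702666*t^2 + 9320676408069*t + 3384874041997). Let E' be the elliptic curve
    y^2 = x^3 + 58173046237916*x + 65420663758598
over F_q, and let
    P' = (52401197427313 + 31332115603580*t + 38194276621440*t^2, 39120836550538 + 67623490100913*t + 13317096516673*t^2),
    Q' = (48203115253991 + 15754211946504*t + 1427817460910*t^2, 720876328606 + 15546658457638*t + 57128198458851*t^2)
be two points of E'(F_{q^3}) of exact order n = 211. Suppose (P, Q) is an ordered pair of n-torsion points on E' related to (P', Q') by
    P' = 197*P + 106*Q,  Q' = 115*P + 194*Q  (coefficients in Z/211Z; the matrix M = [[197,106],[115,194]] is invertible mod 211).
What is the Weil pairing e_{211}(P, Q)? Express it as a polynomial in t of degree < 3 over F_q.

22383274767022 + 42116539466406*t + 59629993741741*t^2

The 211-Weil pairing on E[211] over F_{72457458484361} is alternating-bilinear: e_{211}(P',Q') = e_{211}(P,Q)^det(M).
Hence e(P,Q) = e(P',Q')^{166} where 166 = 75^{-1} mod 211.
8-bit Miller (11010011) on E'/F_{72457458484361} with a'=58173046237916, b'=65420663758598: accumulate tangent/chord ratios at Q'+S and P'+S'.
e_{211}(P',Q') = 25287754791155 + 61286992151898*t + 69976138089198*t^2.
Finally e_{211}(P,Q) = 22383274767022 + 42116539466406*t + 59629993741741*t^2.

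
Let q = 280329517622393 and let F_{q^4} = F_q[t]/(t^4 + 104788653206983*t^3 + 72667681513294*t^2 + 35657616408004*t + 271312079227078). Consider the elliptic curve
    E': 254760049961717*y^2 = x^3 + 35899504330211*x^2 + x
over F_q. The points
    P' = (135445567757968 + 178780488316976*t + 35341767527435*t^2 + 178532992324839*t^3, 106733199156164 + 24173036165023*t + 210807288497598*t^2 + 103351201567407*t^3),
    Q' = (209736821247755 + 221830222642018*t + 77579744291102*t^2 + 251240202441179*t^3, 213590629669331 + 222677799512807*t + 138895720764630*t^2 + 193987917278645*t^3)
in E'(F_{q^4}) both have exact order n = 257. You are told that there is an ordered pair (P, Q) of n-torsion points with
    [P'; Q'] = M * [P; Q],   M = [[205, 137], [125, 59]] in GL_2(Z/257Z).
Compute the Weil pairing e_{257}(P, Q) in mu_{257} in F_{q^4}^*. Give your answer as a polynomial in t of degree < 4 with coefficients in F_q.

e_{257} is bilinear + alternating on E[257], so e_{257}(205*P + 137*Q, 125*P + 59*Q) = e_{257}(P,Q)^(205*59-137*125).
Inverting 110 mod 257: 250. Thus e_{257}(P,Q) = e(P',Q')^{250}.
Undo Montgomery via alpha=215419273321221, beta=19177172573335: (a',b')=(21704193250220,158336327444491) over F_{280329517622393}.
Miller loop for e_{257} over F_{280329517622393^4}: bits of 257 = 100000001; 8 double steps + 1 add steps, l/v at each.
So e_{257}(P',Q') = 3834096877953 + 246418891916627*t + 222217062896211*t^2 + 221591121998115*t^3.
Finally e_{257}(P,Q) = 168130287755003 + 2511129709661*t + 222630288324819*t^2 + 102134827050362*t^3.

168130287755003 + 2511129709661*t + 222630288324819*t^2 + 102134827050362*t^3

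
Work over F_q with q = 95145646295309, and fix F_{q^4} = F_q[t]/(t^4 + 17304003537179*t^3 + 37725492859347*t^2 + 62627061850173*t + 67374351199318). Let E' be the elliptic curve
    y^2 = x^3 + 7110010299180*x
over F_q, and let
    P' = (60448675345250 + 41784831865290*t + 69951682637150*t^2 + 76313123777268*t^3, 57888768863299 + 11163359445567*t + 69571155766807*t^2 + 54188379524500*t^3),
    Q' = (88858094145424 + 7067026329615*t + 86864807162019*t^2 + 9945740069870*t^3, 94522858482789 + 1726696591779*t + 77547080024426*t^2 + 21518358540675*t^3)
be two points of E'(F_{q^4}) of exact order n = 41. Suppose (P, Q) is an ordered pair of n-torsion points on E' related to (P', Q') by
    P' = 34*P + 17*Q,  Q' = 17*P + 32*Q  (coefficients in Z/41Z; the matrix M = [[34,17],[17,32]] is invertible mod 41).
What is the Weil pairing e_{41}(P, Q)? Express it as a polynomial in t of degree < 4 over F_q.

15505101051047 + 85339198159236*t + 49360689326277*t^2 + 7513694340336*t^3

Since e_{41}(P,P)=e_{41}(Q,Q)=1 and e_{41}(Q,P)=e_{41}(P,Q)^{-1}, expanding e_{41}(34*P + 17*Q,17*P + 32*Q) leaves e(P,Q)^det(M).
34*32 - 17*17 = 799; reduced mod 41: det = 20, inverse 39.
Run Miller on y^2=x^3+7110010299180*x over F_{95145646295309}: ladder 101001 (6 bits); e = f_P(D_Q)/f_Q(D_P).
Result: e(P',Q') = 36433582889739 + 92052839350295*t + 44725791503326*t^2 + 88277049242564*t^3.
Thus e_{41}(P,Q) = 15505101051047 + 85339198159236*t + 49360689326277*t^2 + 7513694340336*t^3.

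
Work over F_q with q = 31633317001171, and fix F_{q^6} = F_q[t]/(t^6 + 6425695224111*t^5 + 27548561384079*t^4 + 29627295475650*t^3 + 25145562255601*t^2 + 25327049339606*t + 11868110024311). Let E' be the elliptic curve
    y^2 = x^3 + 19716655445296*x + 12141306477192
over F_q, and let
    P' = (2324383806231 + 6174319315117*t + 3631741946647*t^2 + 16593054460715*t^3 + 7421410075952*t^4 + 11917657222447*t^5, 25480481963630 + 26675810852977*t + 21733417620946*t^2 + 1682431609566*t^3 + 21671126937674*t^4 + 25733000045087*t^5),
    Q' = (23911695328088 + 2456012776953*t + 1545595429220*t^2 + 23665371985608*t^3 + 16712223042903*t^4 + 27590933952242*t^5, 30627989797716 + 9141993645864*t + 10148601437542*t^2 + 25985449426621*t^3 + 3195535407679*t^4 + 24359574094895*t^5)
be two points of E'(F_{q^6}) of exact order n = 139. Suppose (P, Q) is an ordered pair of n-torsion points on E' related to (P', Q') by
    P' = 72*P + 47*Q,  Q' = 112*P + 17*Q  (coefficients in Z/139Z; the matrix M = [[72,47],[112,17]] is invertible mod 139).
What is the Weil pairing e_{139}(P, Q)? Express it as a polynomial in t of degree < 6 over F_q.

1073700557320 + 16079340181713*t + 3975607684628*t^2 + 27664137986622*t^3 + 20013925676938*t^4 + 20091835178488*t^5

Alternating bilinearity on E[139] (values in mu_{139} in F_{31633317001171^6}) gives e(P',Q') = e(P,Q)^det(M).
Inverting 130 mod 139: 108. Thus e_{139}(P,Q) = e(P',Q')^{108}.
Build f_{139,P'} and f_{139,Q'} via the 8-bit ladder of 139=10001011_2; evaluate at shifted divisors; quotient in F_{31633317001171^6}.
Result: e(P',Q') = 16161599999728 + 12653684275609*t + 17591695977608*t^2 + 14639672334707*t^3 + 30289722670584*t^4 + 20743819491110*t^5.
Raise to 108: e(P,Q) = 1073700557320 + 16079340181713*t + 3975607684628*t^2 + 27664137986622*t^3 + 20013925676938*t^4 + 20091835178488*t^5 in mu_{139}.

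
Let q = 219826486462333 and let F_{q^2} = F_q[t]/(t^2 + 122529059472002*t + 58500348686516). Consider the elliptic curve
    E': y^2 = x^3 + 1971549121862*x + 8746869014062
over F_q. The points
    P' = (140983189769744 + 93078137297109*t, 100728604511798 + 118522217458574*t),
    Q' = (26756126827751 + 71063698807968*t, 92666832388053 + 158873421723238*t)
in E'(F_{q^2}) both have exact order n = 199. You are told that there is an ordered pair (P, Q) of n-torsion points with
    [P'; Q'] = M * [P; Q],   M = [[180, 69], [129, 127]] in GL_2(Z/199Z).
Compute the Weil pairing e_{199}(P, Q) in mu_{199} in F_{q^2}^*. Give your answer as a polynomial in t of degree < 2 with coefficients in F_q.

Since e_{199}(P,P)=e_{199}(Q,Q)=1 and e_{199}(Q,P)=e_{199}(P,Q)^{-1}, expanding e_{199}(180*P + 69*Q,129*P + 127*Q) leaves e(P,Q)^det(M).
det(M) mod 199 = 29; its inverse in (Z/199)^* is 151 (check: 29*151 mod 199 = 1).
Build f_{199,P'} and f_{199,Q'} via the 8-bit ladder of 199=11000111_2; evaluate at shifted divisors; quotient in F_{219826486462333^2}.
e_{199}(P',Q') = 95619476530909 + 89379305777846*t.
Thus e_{199}(P,Q) = 122463498393182 + 77651006029449*t.

122463498393182 + 77651006029449*t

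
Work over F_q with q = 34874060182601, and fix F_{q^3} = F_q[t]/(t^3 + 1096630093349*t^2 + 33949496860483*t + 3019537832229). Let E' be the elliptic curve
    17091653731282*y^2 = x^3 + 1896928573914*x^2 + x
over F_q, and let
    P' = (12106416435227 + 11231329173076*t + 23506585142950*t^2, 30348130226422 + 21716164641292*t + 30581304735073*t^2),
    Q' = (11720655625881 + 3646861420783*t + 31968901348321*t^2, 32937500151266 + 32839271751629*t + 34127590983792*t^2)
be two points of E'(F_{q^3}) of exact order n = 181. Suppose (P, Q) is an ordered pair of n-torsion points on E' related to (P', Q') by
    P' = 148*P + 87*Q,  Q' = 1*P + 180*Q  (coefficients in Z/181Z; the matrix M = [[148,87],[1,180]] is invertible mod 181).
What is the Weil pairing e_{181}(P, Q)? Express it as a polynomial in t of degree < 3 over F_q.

30532717943869 + 17761157004006*t + 11674794505366*t^2

Since e_{181}(P,P)=e_{181}(Q,Q)=1 and e_{181}(Q,P)=e_{181}(P,Q)^{-1}, expanding e_{181}(148*P + 87*Q,1*P + 180*Q) leaves e(P,Q)^det(M).
Hence e(P,Q) = e(P',Q')^{124} where 124 = 127^{-1} mod 181.
Montgomery->Weierstrass: x_W = 504687417050*x+8065037209844, y_W=504687417050*y on F_{34874060182601}; lands on y^2=x^3+31987782034473*x.
Run Miller on y^2=x^3+31987782034473*x over F_{34874060182601}: ladder 10110101 (8 bits); e = f_P(D_Q)/f_Q(D_P).
So e_{181}(P',Q') = 27785023570990 + 9802806190700*t + 33066873929540*t^2.
Hence e(P,Q) = 30532717943869 + 17761157004006*t + 11674794505366*t^2 in F_{34874060182601^3}^*.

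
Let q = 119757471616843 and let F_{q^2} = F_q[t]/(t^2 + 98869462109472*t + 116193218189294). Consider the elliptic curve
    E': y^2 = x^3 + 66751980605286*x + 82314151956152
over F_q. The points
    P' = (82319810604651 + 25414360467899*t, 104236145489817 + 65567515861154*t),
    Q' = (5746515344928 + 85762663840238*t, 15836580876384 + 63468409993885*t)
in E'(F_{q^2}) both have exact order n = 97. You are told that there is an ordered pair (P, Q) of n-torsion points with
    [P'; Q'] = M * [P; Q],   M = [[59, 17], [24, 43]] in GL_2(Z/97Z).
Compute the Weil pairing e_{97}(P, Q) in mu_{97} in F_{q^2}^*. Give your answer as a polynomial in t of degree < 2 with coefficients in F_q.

18049632484965 + 19632311453502*t

e_{97} is bilinear + alternating on E[97], so e_{97}(59*P + 17*Q, 24*P + 43*Q) = e_{97}(P,Q)^(59*43-17*24).
59*43 - 17*24 = 2129; reduced mod 97: det = 92, inverse 58.
Double-and-add over 1100001: 7-1 doublings, 3-1 additions; each step l_{T,T}/v_{2T} or l_{T,P'}/v at Q'+S for random S.
e_{97}(P',Q') = 24112593473988 + 48399672385776*t.
Thus e_{97}(P,Q) = 18049632484965 + 19632311453502*t.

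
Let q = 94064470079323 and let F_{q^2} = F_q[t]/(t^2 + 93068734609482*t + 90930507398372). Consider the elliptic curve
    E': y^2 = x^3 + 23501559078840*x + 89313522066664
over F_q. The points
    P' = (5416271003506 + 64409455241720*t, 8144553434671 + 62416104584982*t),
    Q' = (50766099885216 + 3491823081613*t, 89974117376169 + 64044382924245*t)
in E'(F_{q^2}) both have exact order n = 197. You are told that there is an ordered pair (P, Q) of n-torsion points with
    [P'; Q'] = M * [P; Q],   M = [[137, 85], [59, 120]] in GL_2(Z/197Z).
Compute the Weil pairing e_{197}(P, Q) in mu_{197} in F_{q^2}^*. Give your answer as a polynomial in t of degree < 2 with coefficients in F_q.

Alternating bilinearity on E[197] (values in mu_{197} in F_{94064470079323^2}) gives e(P',Q') = e(P,Q)^det(M).
det(M) mod 197 = 196; its inverse in (Z/197)^* is 196 (check: 196*196 mod 197 = 1).
Miller loop for e_{197} over F_{94064470079323^2}: bits of 197 = 11000101; 7 double steps + 3 add steps, l/v at each.
Result: e(P',Q') = 62587022851389 + 73873908031145*t.
Finally e_{197}(P,Q) = 86860562318031 + 20190562048178*t.

86860562318031 + 20190562048178*t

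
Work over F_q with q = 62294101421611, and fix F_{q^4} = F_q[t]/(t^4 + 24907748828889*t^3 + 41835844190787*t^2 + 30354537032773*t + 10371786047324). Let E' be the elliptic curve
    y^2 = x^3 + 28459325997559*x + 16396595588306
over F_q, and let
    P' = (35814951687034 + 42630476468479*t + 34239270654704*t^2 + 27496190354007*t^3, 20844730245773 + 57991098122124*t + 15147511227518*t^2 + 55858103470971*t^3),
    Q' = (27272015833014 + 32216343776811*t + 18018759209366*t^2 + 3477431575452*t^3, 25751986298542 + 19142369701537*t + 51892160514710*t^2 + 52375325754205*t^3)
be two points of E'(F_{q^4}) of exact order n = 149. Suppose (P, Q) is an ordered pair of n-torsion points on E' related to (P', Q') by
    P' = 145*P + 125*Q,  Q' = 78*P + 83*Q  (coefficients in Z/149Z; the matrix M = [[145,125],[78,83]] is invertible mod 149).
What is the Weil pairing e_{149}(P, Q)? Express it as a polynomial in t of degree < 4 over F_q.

Alternating bilinearity on E[149] (values in mu_{149} in F_{62294101421611^4}) gives e(P',Q') = e(P,Q)^det(M).
Inverting 50 mod 149: 3. Thus e_{149}(P,Q) = e(P',Q')^{3}.
n = 149 = (10010101)_2 (8 bits, wt 4); accumulate f_{149,P'}(Q'+S)/f_{149,P'}(S) along the 7-step ladder.
f_P(D_Q)/f_Q(D_P) = 36372986364762 + 19057889800717*t + 40354048074086*t^2 + 55272631562906*t^3.
Thus e_{149}(P,Q) = 23683582962310 + 20117912821606*t + 41847953692511*t^2 + 10395631273066*t^3.

23683582962310 + 20117912821606*t + 41847953692511*t^2 + 10395631273066*t^3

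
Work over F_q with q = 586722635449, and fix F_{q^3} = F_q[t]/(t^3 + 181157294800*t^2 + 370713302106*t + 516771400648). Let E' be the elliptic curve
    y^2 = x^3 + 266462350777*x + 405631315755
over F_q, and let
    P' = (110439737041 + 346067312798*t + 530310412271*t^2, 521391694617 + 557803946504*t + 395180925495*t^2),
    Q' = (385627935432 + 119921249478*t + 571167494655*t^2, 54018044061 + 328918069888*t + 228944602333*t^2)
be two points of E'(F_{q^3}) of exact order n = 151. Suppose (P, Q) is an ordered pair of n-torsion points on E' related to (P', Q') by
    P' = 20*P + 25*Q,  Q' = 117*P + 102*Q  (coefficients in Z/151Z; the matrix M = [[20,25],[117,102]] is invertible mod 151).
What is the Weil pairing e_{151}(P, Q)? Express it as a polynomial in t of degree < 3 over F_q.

e_{151}(aP+bQ,cP+dQ) = e_{151}(P,Q)^(ad-bc); with (a,b,c,d)=(20,25,117,102) this gives the det-151 law.
20*102 - 25*117 = -885; reduced mod 151: det = 21, inverse 36.
Run Miller on y^2=x^3+266462350777*x+405631315755 over F_{586722635449}: ladder 10010111 (8 bits); e = f_P(D_Q)/f_Q(D_P).
Result: e(P',Q') = 522979449274 + 182948027638*t + 110140346032*t^2.
Hence e(P,Q) = 526612089087 + 313494458349*t + 250608434330*t^2 in F_{586722635449^3}^*.

526612089087 + 313494458349*t + 250608434330*t^2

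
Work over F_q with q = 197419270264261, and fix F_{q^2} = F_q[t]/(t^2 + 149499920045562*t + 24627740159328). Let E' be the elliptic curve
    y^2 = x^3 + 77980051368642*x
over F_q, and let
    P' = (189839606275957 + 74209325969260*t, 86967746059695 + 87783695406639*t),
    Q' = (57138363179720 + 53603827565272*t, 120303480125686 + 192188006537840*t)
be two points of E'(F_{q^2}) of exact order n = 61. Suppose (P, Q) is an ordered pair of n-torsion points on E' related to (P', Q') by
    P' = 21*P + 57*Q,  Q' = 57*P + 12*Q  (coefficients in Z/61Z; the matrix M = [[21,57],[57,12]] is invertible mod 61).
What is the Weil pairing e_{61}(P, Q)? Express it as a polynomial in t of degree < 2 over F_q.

142413426655176 + 2297814315565*t

e_{61} is bilinear + alternating on E[61], so e_{61}(21*P + 57*Q, 57*P + 12*Q) = e_{61}(P,Q)^(21*12-57*57).
21*12 - 57*57 = -2997; reduced mod 61: det = 53, inverse 38.
Run Miller on y^2=x^3+77980051368642*x over F_{197419270264261}: ladder 111101 (6 bits); e = f_P(D_Q)/f_Q(D_P).
Result: e(P',Q') = 64577563187547 + 86670221658828*t.
Hence e(P,Q) = 142413426655176 + 2297814315565*t in F_{197419270264261^2}^*.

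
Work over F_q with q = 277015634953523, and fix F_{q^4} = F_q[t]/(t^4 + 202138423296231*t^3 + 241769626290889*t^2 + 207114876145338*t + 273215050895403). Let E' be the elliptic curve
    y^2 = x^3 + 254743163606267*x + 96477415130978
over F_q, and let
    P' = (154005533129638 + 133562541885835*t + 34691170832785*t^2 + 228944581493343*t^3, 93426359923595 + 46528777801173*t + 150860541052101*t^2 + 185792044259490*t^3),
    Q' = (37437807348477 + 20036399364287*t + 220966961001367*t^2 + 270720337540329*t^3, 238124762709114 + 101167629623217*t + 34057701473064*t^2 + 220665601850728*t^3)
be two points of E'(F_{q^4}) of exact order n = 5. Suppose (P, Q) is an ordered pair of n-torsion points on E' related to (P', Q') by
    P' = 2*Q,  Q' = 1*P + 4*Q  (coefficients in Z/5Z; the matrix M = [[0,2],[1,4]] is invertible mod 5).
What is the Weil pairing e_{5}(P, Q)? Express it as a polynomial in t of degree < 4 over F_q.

127434430602252 + 190740939715035*t + 13132048888197*t^2 + 130784262247684*t^3

e_{5}(aP+bQ,cP+dQ) = e_{5}(P,Q)^(ad-bc); with (a,b,c,d)=(0,2,1,4) this gives the det-5 law.
Hence e(P,Q) = e(P',Q')^{2} where 2 = 3^{-1} mod 5.
Build f_{5,P'} and f_{5,Q'} via the 3-bit ladder of 5=101_2; evaluate at shifted divisors; quotient in F_{277015634953523^4}.
The quotient is 119858453421190 + 11217100421349*t + 206813952471031*t^2 + 138263563821799*t^3.
Thus e_{5}(P,Q) = 127434430602252 + 190740939715035*t + 13132048888197*t^2 + 130784262247684*t^3.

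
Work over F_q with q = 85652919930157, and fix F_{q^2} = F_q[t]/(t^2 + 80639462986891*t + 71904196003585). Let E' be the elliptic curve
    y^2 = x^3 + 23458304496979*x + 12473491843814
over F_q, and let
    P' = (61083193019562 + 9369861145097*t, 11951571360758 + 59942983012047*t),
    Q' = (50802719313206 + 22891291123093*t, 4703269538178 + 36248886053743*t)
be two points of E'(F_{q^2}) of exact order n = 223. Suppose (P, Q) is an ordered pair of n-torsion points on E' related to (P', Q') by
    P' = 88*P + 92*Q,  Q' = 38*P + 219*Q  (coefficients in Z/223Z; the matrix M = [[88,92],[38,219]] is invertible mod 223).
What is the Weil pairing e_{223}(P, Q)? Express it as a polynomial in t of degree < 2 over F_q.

e_{223}(aP+bQ,cP+dQ) = e_{223}(P,Q)^(ad-bc); with (a,b,c,d)=(88,92,38,219) this gives the det-223 law.
Hence e(P,Q) = e(P',Q')^{133} where 133 = 166^{-1} mod 223.
Run Miller on y^2=x^3+23458304496979*x+12473491843814 over F_{85652919930157}: ladder 11011111 (8 bits); e = f_P(D_Q)/f_Q(D_P).
Miller gives e_{223}(P',Q') = 52075385945968 + 9069221134447*t in F_{85652919930157^2}.
Hence e(P,Q) = 72861007004507 + 49754128444157*t in F_{85652919930157^2}^*.

72861007004507 + 49754128444157*t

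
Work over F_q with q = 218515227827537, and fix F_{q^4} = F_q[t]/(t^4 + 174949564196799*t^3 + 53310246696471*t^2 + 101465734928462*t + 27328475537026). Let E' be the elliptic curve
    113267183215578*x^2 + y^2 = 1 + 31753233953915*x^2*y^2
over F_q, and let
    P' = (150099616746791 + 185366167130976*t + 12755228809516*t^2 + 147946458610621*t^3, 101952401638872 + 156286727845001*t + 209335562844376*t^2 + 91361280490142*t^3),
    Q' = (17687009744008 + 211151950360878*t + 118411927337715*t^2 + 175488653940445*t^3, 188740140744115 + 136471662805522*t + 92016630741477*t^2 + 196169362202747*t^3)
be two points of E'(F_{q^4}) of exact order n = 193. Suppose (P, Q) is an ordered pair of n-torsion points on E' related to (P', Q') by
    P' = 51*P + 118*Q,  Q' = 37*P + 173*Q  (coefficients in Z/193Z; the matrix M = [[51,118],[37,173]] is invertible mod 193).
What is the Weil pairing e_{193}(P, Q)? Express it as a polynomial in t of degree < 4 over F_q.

78729094953574 + 82373958428721*t + 190968224662576*t^2 + 121153821113333*t^3

Since e_{193}(P,P)=e_{193}(Q,Q)=1 and e_{193}(Q,P)=e_{193}(P,Q)^{-1}, expanding e_{193}(51*P + 118*Q,37*P + 173*Q) leaves e(P,Q)^det(M).
det M = 51*173 - 118*37 = 4457 = 18 (mod 193); 18^{-1} = 118 (mod 193).
Map (x,y)_Ed via u=(1+y)/(1-y), v=(1+y)/((1-y)x) to Montgomery A=207421072442359,B=87685953697620; then to (a',b')=(93610228608290,17290802786833).
Miller loop for e_{193} over F_{218515227827537^4}: bits of 193 = 11000001; 7 double steps + 2 add steps, l/v at each.
Result: e(P',Q') = 48246274139421 + 119428045605031*t + 19490997455776*t^2 + 53987653029605*t^3.
(48246274139421 + 119428045605031*t + 19490997455776*t^2 + 53987653029605*t^3)^{118} mod (218515227827537,f) = 78729094953574 + 82373958428721*t + 190968224662576*t^2 + 121153821113333*t^3.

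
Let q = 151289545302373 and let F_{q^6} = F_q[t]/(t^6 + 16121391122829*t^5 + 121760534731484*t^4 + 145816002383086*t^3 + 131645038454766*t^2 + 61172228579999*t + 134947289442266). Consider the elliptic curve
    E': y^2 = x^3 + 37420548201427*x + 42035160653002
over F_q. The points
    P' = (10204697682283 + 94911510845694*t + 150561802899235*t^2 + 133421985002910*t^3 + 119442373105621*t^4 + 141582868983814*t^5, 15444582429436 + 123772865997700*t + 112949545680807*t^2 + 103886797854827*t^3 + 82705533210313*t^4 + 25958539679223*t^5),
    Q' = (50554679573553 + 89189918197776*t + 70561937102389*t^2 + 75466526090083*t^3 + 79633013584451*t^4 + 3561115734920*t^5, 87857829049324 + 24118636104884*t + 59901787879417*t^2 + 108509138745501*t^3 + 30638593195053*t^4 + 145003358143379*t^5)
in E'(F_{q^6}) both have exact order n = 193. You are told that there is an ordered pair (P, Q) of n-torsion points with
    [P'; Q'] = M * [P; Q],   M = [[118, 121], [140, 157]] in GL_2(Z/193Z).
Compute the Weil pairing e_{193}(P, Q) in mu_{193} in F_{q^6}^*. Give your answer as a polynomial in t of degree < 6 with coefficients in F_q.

Under M = [[118,121],[140,157]] in GL_2(Z/193), e_{193}(P',Q') = e_{193}(P,Q)^(118*157-121*140 mod 193).
det M = 118*157 - 121*140 = 1586 = 42 (mod 193); 42^{-1} = 23 (mod 193).
Miller loop for e_{193} over F_{151289545302373^6}: bits of 193 = 11000001; 7 double steps + 2 add steps, l/v at each.
Result: e(P',Q') = 99939319734273 + 89032148843199*t + 150113267625092*t^2 + 69216579572296*t^3 + 79405959976232*t^4 + 40383333304328*t^5.
(99939319734273 + 89032148843199*t + 150113267625092*t^2 + 69216579572296*t^3 + 79405959976232*t^4 + 40383333304328*t^5)^{23} mod (151289545302373,f) = 26781302667636 + 14758847860256*t + 39509746820107*t^2 + 27422606588005*t^3 + 35660256666221*t^4 + 106281324879317*t^5.

26781302667636 + 14758847860256*t + 39509746820107*t^2 + 27422606588005*t^3 + 35660256666221*t^4 + 106281324879317*t^5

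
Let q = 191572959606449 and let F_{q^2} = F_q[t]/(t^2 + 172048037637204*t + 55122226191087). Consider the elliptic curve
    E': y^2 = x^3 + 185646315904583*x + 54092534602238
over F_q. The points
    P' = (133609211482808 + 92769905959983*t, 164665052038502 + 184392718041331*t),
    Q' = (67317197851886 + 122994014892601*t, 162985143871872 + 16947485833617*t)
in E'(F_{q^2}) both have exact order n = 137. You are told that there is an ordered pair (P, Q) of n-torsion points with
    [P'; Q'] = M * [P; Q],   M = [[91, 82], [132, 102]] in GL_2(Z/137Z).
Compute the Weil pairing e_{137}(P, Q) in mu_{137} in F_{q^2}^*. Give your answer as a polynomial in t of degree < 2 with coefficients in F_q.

Under M = [[91,82],[132,102]] in GL_2(Z/137), e_{137}(P',Q') = e_{137}(P,Q)^(91*102-82*132 mod 137).
Hence e(P,Q) = e(P',Q')^{90} where 90 = 102^{-1} mod 137.
n = 137 = (10001001)_2 (8 bits, wt 3); accumulate f_{137,P'}(Q'+S)/f_{137,P'}(S) along the 7-step ladder.
e_{137}(P',Q') = 91366240299981 + 13897294676782*t.
e_{137}(P,Q) = (91366240299981 + 13897294676782*t)^{90} = 155887796124287 + 24908667352667*t.

155887796124287 + 24908667352667*t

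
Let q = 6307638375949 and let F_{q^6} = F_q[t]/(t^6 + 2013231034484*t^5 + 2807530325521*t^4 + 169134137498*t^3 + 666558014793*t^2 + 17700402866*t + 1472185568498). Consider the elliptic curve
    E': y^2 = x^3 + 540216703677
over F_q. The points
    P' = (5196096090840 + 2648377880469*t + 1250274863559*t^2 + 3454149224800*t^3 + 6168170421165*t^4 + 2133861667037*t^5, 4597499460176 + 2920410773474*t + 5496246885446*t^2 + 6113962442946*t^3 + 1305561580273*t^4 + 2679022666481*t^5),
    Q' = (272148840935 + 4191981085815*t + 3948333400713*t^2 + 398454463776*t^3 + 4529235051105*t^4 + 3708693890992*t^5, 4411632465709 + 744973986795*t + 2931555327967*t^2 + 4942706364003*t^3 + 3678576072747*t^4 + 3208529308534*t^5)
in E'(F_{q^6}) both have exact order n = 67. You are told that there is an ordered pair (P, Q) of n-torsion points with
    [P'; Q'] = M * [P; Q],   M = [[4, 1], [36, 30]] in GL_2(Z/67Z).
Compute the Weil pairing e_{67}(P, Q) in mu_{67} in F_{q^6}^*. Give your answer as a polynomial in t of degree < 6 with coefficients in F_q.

4185268918762 + 6088903053959*t + 1334222241581*t^2 + 5013090094535*t^3 + 4692216977358*t^4 + 4311245408543*t^5

Since e_{67}(P,P)=e_{67}(Q,Q)=1 and e_{67}(Q,P)=e_{67}(P,Q)^{-1}, expanding e_{67}(4*P + 1*Q,36*P + 30*Q) leaves e(P,Q)^det(M).
4*30 - 1*36 = 84; reduced mod 67: det = 17, inverse 4.
Build f_{67,P'} and f_{67,Q'} via the 7-bit ladder of 67=1000011_2; evaluate at shifted divisors; quotient in F_{6307638375949^6}.
The quotient is 5002375962411 + 2191878027626*t + 5714839768792*t^2 + 4308766310320*t^3 + 2638161368750*t^4 + 4645290789967*t^5.
e_{67}(P,Q) = (5002375962411 + 2191878027626*t + 5714839768792*t^2 + 4308766310320*t^3 + 2638161368750*t^4 + 4645290789967*t^5)^{4} = 4185268918762 + 6088903053959*t + 1334222241581*t^2 + 5013090094535*t^3 + 4692216977358*t^4 + 4311245408543*t^5.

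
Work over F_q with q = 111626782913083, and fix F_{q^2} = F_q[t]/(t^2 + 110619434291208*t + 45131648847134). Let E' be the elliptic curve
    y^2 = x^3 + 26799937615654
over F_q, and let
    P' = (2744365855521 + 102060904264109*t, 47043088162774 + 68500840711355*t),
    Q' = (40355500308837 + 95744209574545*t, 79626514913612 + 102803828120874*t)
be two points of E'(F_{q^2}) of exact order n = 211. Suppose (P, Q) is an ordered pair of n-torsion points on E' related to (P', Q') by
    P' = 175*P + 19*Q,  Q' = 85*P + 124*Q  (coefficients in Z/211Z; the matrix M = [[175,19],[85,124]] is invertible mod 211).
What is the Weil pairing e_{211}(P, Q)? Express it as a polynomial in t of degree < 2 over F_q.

55526335153686 + 30533680227339*t

e_{211}(aP+bQ,cP+dQ) = e_{211}(P,Q)^(ad-bc); with (a,b,c,d)=(175,19,85,124) this gives the det-211 law.
So e_{211}(P,Q) = e_{211}(P',Q')^{153}, since 40*153 = 1 mod 211.
Build f_{211,P'} and f_{211,Q'} via the 8-bit ladder of 211=11010011_2; evaluate at shifted divisors; quotient in F_{111626782913083^2}.
So e_{211}(P',Q') = 105695212799948 + 106176379538610*t.
Raise to 153: e(P,Q) = 55526335153686 + 30533680227339*t in mu_{211}.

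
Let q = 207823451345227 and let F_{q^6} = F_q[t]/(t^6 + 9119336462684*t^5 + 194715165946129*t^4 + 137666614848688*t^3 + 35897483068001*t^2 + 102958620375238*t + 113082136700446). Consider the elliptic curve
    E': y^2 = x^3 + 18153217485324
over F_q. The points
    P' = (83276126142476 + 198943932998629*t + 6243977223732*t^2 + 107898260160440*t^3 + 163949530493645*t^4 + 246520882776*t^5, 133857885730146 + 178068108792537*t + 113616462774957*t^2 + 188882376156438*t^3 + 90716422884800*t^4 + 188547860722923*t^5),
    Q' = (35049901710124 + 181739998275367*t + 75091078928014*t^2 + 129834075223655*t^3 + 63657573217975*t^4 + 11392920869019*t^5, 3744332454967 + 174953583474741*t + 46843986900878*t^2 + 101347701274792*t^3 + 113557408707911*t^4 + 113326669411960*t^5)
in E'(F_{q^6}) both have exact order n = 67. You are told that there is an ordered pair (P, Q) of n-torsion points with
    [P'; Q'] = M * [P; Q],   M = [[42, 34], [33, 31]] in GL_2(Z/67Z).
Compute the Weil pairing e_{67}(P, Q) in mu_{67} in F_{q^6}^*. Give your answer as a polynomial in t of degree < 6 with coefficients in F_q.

e_{67}(aP+bQ,cP+dQ) = e_{67}(P,Q)^(ad-bc); with (a,b,c,d)=(42,34,33,31) this gives the det-67 law.
det(M) mod 67 = 46; its inverse in (Z/67)^* is 51 (check: 46*51 mod 67 = 1).
Double-and-add over 1000011: 7-1 doublings, 3-1 additions; each step l_{T,T}/v_{2T} or l_{T,P'}/v at Q'+S for random S.
The quotient is 79232178312990 + 198579610338363*t + 27340552129682*t^2 + 115201283235344*t^3 + 7174604969109*t^4 + 187793294409821*t^5.
Raise to 51: e(P,Q) = 70763540079567 + 37943808086128*t + 196136660950080*t^2 + 101874136826223*t^3 + 31894061544519*t^4 + 199309455908103*t^5 in mu_{67}.

70763540079567 + 37943808086128*t + 196136660950080*t^2 + 101874136826223*t^3 + 31894061544519*t^4 + 199309455908103*t^5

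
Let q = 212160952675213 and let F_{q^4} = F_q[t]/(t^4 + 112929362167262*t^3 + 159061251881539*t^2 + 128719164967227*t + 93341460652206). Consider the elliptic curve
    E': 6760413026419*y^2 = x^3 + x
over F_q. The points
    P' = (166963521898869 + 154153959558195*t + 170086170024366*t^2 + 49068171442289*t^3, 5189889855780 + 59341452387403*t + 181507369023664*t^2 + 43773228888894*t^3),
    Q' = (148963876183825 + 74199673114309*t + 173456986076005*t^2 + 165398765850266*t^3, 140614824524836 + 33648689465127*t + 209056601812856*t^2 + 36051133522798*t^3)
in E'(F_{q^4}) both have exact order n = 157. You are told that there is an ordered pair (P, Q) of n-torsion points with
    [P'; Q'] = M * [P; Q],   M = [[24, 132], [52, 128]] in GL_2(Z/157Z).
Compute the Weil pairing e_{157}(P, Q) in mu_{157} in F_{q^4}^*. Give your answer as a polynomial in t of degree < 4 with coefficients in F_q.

e_{157}(aP+bQ,cP+dQ) = e_{157}(P,Q)^(ad-bc); with (a,b,c,d)=(24,132,52,128) this gives the det-157 law.
Hence e(P,Q) = e(P',Q')^{85} where 85 = 133^{-1} mod 157.
Undo Montgomery via alpha=0, beta=36442850595506: (a',b')=(18745496143484,0) over F_{212160952675213}.
Double-and-add over 10011101: 8-1 doublings, 5-1 additions; each step l_{T,T}/v_{2T} or l_{T,P'}/v at Q'+S for random S.
Result: e(P',Q') = 186526187772933 + 60010314982768*t + 97180334816436*t^2 + 30629974884047*t^3.
e_{157}(P,Q) = (186526187772933 + 60010314982768*t + 97180334816436*t^2 + 30629974884047*t^3)^{85} = 120197035858231 + 208388061798026*t + 88508189162180*t^2 + 68513523197128*t^3.

120197035858231 + 208388061798026*t + 88508189162180*t^2 + 68513523197128*t^3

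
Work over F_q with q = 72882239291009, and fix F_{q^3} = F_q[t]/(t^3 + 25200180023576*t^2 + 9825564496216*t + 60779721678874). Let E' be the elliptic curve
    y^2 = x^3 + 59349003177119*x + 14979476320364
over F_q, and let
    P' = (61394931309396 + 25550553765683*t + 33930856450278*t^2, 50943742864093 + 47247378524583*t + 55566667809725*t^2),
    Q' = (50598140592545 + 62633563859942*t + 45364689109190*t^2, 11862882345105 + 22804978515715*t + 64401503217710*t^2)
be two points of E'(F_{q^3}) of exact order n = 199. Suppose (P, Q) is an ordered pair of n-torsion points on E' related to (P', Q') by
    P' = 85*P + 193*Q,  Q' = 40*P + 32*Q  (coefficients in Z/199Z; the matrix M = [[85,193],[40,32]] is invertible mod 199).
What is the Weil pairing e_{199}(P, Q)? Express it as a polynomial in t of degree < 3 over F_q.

22742853062475 + 42647816280801*t + 30176901814973*t^2

e_{199}(aP+bQ,cP+dQ) = e_{199}(P,Q)^(ad-bc); with (a,b,c,d)=(85,193,40,32) this gives the det-199 law.
Hence e(P,Q) = e(P',Q')^{191} where 191 = 174^{-1} mod 199.
8-bit Miller (11000111) on E'/F_{72882239291009} with a'=59349003177119, b'=14979476320364: accumulate tangent/chord ratios at Q'+S and P'+S'.
f_P(D_Q)/f_Q(D_P) = 36775579149050 + 22552017323480*t + 63305940888897*t^2.
Thus e_{199}(P,Q) = 22742853062475 + 42647816280801*t + 30176901814973*t^2.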